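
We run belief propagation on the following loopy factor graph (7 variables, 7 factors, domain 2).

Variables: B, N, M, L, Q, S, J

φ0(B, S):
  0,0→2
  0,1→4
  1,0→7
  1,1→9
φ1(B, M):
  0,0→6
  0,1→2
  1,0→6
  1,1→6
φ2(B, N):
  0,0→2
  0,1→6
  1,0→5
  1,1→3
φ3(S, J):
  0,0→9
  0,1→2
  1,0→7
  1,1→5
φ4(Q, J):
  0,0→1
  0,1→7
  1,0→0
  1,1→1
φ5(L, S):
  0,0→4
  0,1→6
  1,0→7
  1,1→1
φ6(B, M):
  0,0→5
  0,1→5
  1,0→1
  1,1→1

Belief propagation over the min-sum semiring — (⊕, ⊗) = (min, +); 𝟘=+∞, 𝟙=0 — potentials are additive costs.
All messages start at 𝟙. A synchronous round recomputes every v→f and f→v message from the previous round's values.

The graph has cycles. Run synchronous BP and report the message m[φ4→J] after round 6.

init: all messages = 𝟙 over 2 values
r1 m[φ0→B] = [2, 7]
r1 m[φ0→S] = [2, 4]
r1 m[φ1→B] = [2, 6]
r1 m[φ1→M] = [6, 2]
r1 m[φ2→B] = [2, 3]
r1 m[φ2→N] = [2, 3]
r1 m[φ3→S] = [2, 5]
r1 m[φ3→J] = [7, 2]
r1 m[φ4→Q] = [1, 0]
r1 m[φ4→J] = [0, 1]
r1 m[φ5→L] = [4, 1]
r1 m[φ5→S] = [4, 1]
r1 m[φ6→B] = [5, 1]
r1 m[φ6→M] = [1, 1]
r1 m[B→φ0] = [0, 0]
r1 m[B→φ1] = [0, 0]
r1 m[B→φ2] = [0, 0]
r1 m[B→φ6] = [0, 0]
r1 m[N→φ2] = [0, 0]
r1 m[M→φ1] = [0, 0]
r1 m[M→φ6] = [0, 0]
r1 m[L→φ5] = [0, 0]
r1 m[Q→φ4] = [0, 0]
r1 m[S→φ0] = [0, 0]
r1 m[S→φ3] = [0, 0]
r1 m[S→φ5] = [0, 0]
r1 m[J→φ3] = [0, 0]
r1 m[J→φ4] = [0, 0]
r2 m[φ0→B] = [2, 7]
r2 m[φ0→S] = [2, 4]
r2 m[φ1→B] = [2, 6]
r2 m[φ1→M] = [6, 2]
r2 m[φ2→B] = [2, 3]
r2 m[φ2→N] = [2, 3]
r2 m[φ3→S] = [2, 5]
r2 m[φ3→J] = [7, 2]
r2 m[φ4→Q] = [1, 0]
r2 m[φ4→J] = [0, 1]
r2 m[φ5→L] = [4, 1]
r2 m[φ5→S] = [4, 1]
r2 m[φ6→B] = [5, 1]
r2 m[φ6→M] = [1, 1]
r2 m[B→φ0] = [9, 10]
r2 m[B→φ1] = [9, 11]
r2 m[B→φ2] = [9, 14]
r2 m[B→φ6] = [6, 16]
r2 m[N→φ2] = [0, 0]
r2 m[M→φ1] = [1, 1]
r2 m[M→φ6] = [6, 2]
r2 m[L→φ5] = [0, 0]
r2 m[Q→φ4] = [0, 0]
r2 m[S→φ0] = [6, 6]
r2 m[S→φ3] = [6, 5]
r2 m[S→φ5] = [4, 9]
r2 m[J→φ3] = [0, 1]
r2 m[J→φ4] = [7, 2]
r3 m[φ0→B] = [8, 13]
r3 m[φ0→S] = [11, 13]
r3 m[φ1→B] = [3, 7]
r3 m[φ1→M] = [15, 11]
r3 m[φ2→B] = [2, 3]
r3 m[φ2→N] = [11, 15]
r3 m[φ3→S] = [3, 6]
r3 m[φ3→J] = [12, 8]
r3 m[φ4→Q] = [8, 3]
r3 m[φ4→J] = [0, 1]
r3 m[φ5→L] = [8, 10]
r3 m[φ5→S] = [4, 1]
r3 m[φ6→B] = [7, 3]
r3 m[φ6→M] = [11, 11]
r3 m[B→φ0] = [9, 10]
r3 m[B→φ1] = [9, 11]
r3 m[B→φ2] = [9, 14]
r3 m[B→φ6] = [6, 16]
r3 m[N→φ2] = [0, 0]
r3 m[M→φ1] = [1, 1]
r3 m[M→φ6] = [6, 2]
r3 m[L→φ5] = [0, 0]
r3 m[Q→φ4] = [0, 0]
r3 m[S→φ0] = [6, 6]
r3 m[S→φ3] = [6, 5]
r3 m[S→φ5] = [4, 9]
r3 m[J→φ3] = [0, 1]
r3 m[J→φ4] = [7, 2]
r4 m[φ0→B] = [8, 13]
r4 m[φ0→S] = [11, 13]
r4 m[φ1→B] = [3, 7]
r4 m[φ1→M] = [15, 11]
r4 m[φ2→B] = [2, 3]
r4 m[φ2→N] = [11, 15]
r4 m[φ3→S] = [3, 6]
r4 m[φ3→J] = [12, 8]
r4 m[φ4→Q] = [8, 3]
r4 m[φ4→J] = [0, 1]
r4 m[φ5→L] = [8, 10]
r4 m[φ5→S] = [4, 1]
r4 m[φ6→B] = [7, 3]
r4 m[φ6→M] = [11, 11]
r4 m[B→φ0] = [12, 13]
r4 m[B→φ1] = [17, 19]
r4 m[B→φ2] = [18, 23]
r4 m[B→φ6] = [13, 23]
r4 m[N→φ2] = [0, 0]
r4 m[M→φ1] = [11, 11]
r4 m[M→φ6] = [15, 11]
r4 m[L→φ5] = [0, 0]
r4 m[Q→φ4] = [0, 0]
r4 m[S→φ0] = [7, 7]
r4 m[S→φ3] = [15, 14]
r4 m[S→φ5] = [14, 19]
r4 m[J→φ3] = [0, 1]
r4 m[J→φ4] = [12, 8]
r5 m[φ0→B] = [9, 14]
r5 m[φ0→S] = [14, 16]
r5 m[φ1→B] = [13, 17]
r5 m[φ1→M] = [23, 19]
r5 m[φ2→B] = [2, 3]
r5 m[φ2→N] = [20, 24]
r5 m[φ3→S] = [3, 6]
r5 m[φ3→J] = [21, 17]
r5 m[φ4→Q] = [13, 9]
r5 m[φ4→J] = [0, 1]
r5 m[φ5→L] = [18, 20]
r5 m[φ5→S] = [4, 1]
r5 m[φ6→B] = [16, 12]
r5 m[φ6→M] = [18, 18]
r5 m[B→φ0] = [12, 13]
r5 m[B→φ1] = [17, 19]
r5 m[B→φ2] = [18, 23]
r5 m[B→φ6] = [13, 23]
r5 m[N→φ2] = [0, 0]
r5 m[M→φ1] = [11, 11]
r5 m[M→φ6] = [15, 11]
r5 m[L→φ5] = [0, 0]
r5 m[Q→φ4] = [0, 0]
r5 m[S→φ0] = [7, 7]
r5 m[S→φ3] = [15, 14]
r5 m[S→φ5] = [14, 19]
r5 m[J→φ3] = [0, 1]
r5 m[J→φ4] = [12, 8]
r6 m[φ0→B] = [9, 14]
r6 m[φ0→S] = [14, 16]
r6 m[φ1→B] = [13, 17]
r6 m[φ1→M] = [23, 19]
r6 m[φ2→B] = [2, 3]
r6 m[φ2→N] = [20, 24]
r6 m[φ3→S] = [3, 6]
r6 m[φ3→J] = [21, 17]
r6 m[φ4→Q] = [13, 9]
r6 m[φ4→J] = [0, 1]
r6 m[φ5→L] = [18, 20]
r6 m[φ5→S] = [4, 1]
r6 m[φ6→B] = [16, 12]
r6 m[φ6→M] = [18, 18]
r6 m[B→φ0] = [31, 32]
r6 m[B→φ1] = [27, 29]
r6 m[B→φ2] = [38, 43]
r6 m[B→φ6] = [24, 34]
r6 m[N→φ2] = [0, 0]
r6 m[M→φ1] = [18, 18]
r6 m[M→φ6] = [23, 19]
r6 m[L→φ5] = [0, 0]
r6 m[Q→φ4] = [0, 0]
r6 m[S→φ0] = [7, 7]
r6 m[S→φ3] = [18, 17]
r6 m[S→φ5] = [17, 22]
r6 m[J→φ3] = [0, 1]
r6 m[J→φ4] = [21, 17]

message @ round 6 = [0, 1]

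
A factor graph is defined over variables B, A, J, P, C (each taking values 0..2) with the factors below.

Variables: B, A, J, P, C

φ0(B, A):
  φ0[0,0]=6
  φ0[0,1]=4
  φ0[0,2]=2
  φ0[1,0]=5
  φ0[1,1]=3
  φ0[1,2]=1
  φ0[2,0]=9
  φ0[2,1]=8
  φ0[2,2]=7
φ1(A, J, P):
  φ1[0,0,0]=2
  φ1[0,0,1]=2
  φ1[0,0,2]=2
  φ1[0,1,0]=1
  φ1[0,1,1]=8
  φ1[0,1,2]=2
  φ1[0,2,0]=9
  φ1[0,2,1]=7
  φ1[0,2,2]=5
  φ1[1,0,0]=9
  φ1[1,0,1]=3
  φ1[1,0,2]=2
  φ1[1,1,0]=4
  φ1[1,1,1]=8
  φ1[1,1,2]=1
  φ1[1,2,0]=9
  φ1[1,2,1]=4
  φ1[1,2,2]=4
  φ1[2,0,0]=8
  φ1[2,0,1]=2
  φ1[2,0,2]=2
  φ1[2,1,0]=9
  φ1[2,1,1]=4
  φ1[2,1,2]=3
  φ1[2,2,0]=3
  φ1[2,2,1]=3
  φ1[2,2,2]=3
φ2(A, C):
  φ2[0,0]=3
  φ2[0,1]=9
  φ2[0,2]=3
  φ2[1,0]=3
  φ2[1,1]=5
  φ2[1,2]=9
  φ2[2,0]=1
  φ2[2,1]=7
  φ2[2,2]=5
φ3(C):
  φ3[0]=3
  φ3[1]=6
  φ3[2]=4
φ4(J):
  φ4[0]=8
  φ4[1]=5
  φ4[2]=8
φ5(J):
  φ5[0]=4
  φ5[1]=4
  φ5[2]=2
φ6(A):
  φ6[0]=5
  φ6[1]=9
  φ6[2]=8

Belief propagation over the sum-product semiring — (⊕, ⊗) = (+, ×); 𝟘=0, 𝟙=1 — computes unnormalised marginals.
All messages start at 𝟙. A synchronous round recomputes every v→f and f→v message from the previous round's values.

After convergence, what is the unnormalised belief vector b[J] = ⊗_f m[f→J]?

b[J] = [7972800, 5946500, 6022800]

init: all messages = 𝟙 over 3 values
r1 m[φ0→B] = [12, 9, 24]
r1 m[φ0→A] = [20, 15, 10]
r1 m[φ1→A] = [38, 44, 37]
r1 m[φ1→J] = [32, 40, 47]
r1 m[φ1→P] = [54, 41, 24]
r1 m[φ2→A] = [15, 17, 13]
r1 m[φ2→C] = [7, 21, 17]
r1 m[φ3→C] = [3, 6, 4]
r1 m[φ4→J] = [8, 5, 8]
r1 m[φ5→J] = [4, 4, 2]
r1 m[φ6→A] = [5, 9, 8]
r1 m[B→φ0] = [1, 1, 1]
r1 m[A→φ0] = [1, 1, 1]
r1 m[A→φ1] = [1, 1, 1]
r1 m[A→φ2] = [1, 1, 1]
r1 m[A→φ6] = [1, 1, 1]
r1 m[J→φ1] = [1, 1, 1]
r1 m[J→φ4] = [1, 1, 1]
r1 m[J→φ5] = [1, 1, 1]
r1 m[P→φ1] = [1, 1, 1]
r1 m[C→φ2] = [1, 1, 1]
r1 m[C→φ3] = [1, 1, 1]
r2 m[φ0→B] = [12, 9, 24]
r2 m[φ0→A] = [20, 15, 10]
r2 m[φ1→A] = [38, 44, 37]
r2 m[φ1→J] = [32, 40, 47]
r2 m[φ1→P] = [54, 41, 24]
r2 m[φ2→A] = [15, 17, 13]
r2 m[φ2→C] = [7, 21, 17]
r2 m[φ3→C] = [3, 6, 4]
r2 m[φ4→J] = [8, 5, 8]
r2 m[φ5→J] = [4, 4, 2]
r2 m[φ6→A] = [5, 9, 8]
r2 m[B→φ0] = [1, 1, 1]
r2 m[A→φ0] = [2850, 6732, 3848]
r2 m[A→φ1] = [1500, 2295, 1040]
r2 m[A→φ2] = [3800, 5940, 2960]
r2 m[A→φ6] = [11400, 11220, 4810]
r2 m[J→φ1] = [32, 20, 16]
r2 m[J→φ4] = [128, 160, 94]
r2 m[J→φ5] = [256, 200, 376]
r2 m[P→φ1] = [1, 1, 1]
r2 m[C→φ2] = [3, 6, 4]
r2 m[C→φ3] = [7, 21, 17]
r3 m[φ0→B] = [51724, 38294, 106442]
r3 m[φ0→A] = [20, 15, 10]
r3 m[φ1→A] = [748, 980, 848]
r3 m[φ1→J] = [53610, 62975, 79875]
r3 m[φ1→P] = [2020400, 1438080, 794540]
r3 m[φ2→A] = [75, 75, 65]
r3 m[φ2→C] = [32180, 84620, 79660]
r3 m[φ3→C] = [3, 6, 4]
r3 m[φ4→J] = [8, 5, 8]
r3 m[φ5→J] = [4, 4, 2]
r3 m[φ6→A] = [5, 9, 8]
r3 m[B→φ0] = [1, 1, 1]
r3 m[A→φ0] = [2850, 6732, 3848]
r3 m[A→φ1] = [1500, 2295, 1040]
r3 m[A→φ2] = [3800, 5940, 2960]
r3 m[A→φ6] = [11400, 11220, 4810]
r3 m[J→φ1] = [32, 20, 16]
r3 m[J→φ4] = [128, 160, 94]
r3 m[J→φ5] = [256, 200, 376]
r3 m[P→φ1] = [1, 1, 1]
r3 m[C→φ2] = [3, 6, 4]
r3 m[C→φ3] = [7, 21, 17]
r4 m[φ0→B] = [51724, 38294, 106442]
r4 m[φ0→A] = [20, 15, 10]
r4 m[φ1→A] = [748, 980, 848]
r4 m[φ1→J] = [53610, 62975, 79875]
r4 m[φ1→P] = [2020400, 1438080, 794540]
r4 m[φ2→A] = [75, 75, 65]
r4 m[φ2→C] = [32180, 84620, 79660]
r4 m[φ3→C] = [3, 6, 4]
r4 m[φ4→J] = [8, 5, 8]
r4 m[φ5→J] = [4, 4, 2]
r4 m[φ6→A] = [5, 9, 8]
r4 m[B→φ0] = [1, 1, 1]
r4 m[A→φ0] = [280500, 661500, 440960]
r4 m[A→φ1] = [7500, 10125, 5200]
r4 m[A→φ2] = [74800, 132300, 67840]
r4 m[A→φ6] = [1122000, 1102500, 551200]
r4 m[J→φ1] = [32, 20, 16]
r4 m[J→φ4] = [214440, 251900, 159750]
r4 m[J→φ5] = [428880, 314875, 639000]
r4 m[P→φ1] = [1, 1, 1]
r4 m[C→φ2] = [3, 6, 4]
r4 m[C→φ3] = [32180, 84620, 79660]
r5 m[φ0→B] = [5210920, 3827960, 10903220]
r5 m[φ0→A] = [20, 15, 10]
r5 m[φ1→A] = [748, 980, 848]
r5 m[φ1→J] = [249150, 297325, 376425]
r5 m[φ1→P] = [9410800, 6758400, 3772900]
r5 m[φ2→A] = [75, 75, 65]
r5 m[φ2→C] = [689140, 1809580, 1754300]
r5 m[φ3→C] = [3, 6, 4]
r5 m[φ4→J] = [8, 5, 8]
r5 m[φ5→J] = [4, 4, 2]
r5 m[φ6→A] = [5, 9, 8]
r5 m[B→φ0] = [1, 1, 1]
r5 m[A→φ0] = [280500, 661500, 440960]
r5 m[A→φ1] = [7500, 10125, 5200]
r5 m[A→φ2] = [74800, 132300, 67840]
r5 m[A→φ6] = [1122000, 1102500, 551200]
r5 m[J→φ1] = [32, 20, 16]
r5 m[J→φ4] = [214440, 251900, 159750]
r5 m[J→φ5] = [428880, 314875, 639000]
r5 m[P→φ1] = [1, 1, 1]
r5 m[C→φ2] = [3, 6, 4]
r5 m[C→φ3] = [32180, 84620, 79660]
r6 m[φ0→B] = [5210920, 3827960, 10903220]
r6 m[φ0→A] = [20, 15, 10]
r6 m[φ1→A] = [748, 980, 848]
r6 m[φ1→J] = [249150, 297325, 376425]
r6 m[φ1→P] = [9410800, 6758400, 3772900]
r6 m[φ2→A] = [75, 75, 65]
r6 m[φ2→C] = [689140, 1809580, 1754300]
r6 m[φ3→C] = [3, 6, 4]
r6 m[φ4→J] = [8, 5, 8]
r6 m[φ5→J] = [4, 4, 2]
r6 m[φ6→A] = [5, 9, 8]
r6 m[B→φ0] = [1, 1, 1]
r6 m[A→φ0] = [280500, 661500, 440960]
r6 m[A→φ1] = [7500, 10125, 5200]
r6 m[A→φ2] = [74800, 132300, 67840]
r6 m[A→φ6] = [1122000, 1102500, 551200]
r6 m[J→φ1] = [32, 20, 16]
r6 m[J→φ4] = [996600, 1189300, 752850]
r6 m[J→φ5] = [1993200, 1486625, 3011400]
r6 m[P→φ1] = [1, 1, 1]
r6 m[C→φ2] = [3, 6, 4]
r6 m[C→φ3] = [689140, 1809580, 1754300]
r7 m[φ0→B] = [5210920, 3827960, 10903220]
r7 m[φ0→A] = [20, 15, 10]
r7 m[φ1→A] = [748, 980, 848]
r7 m[φ1→J] = [249150, 297325, 376425]
r7 m[φ1→P] = [9410800, 6758400, 3772900]
r7 m[φ2→A] = [75, 75, 65]
r7 m[φ2→C] = [689140, 1809580, 1754300]
r7 m[φ3→C] = [3, 6, 4]
r7 m[φ4→J] = [8, 5, 8]
r7 m[φ5→J] = [4, 4, 2]
r7 m[φ6→A] = [5, 9, 8]
r7 m[B→φ0] = [1, 1, 1]
r7 m[A→φ0] = [280500, 661500, 440960]
r7 m[A→φ1] = [7500, 10125, 5200]
r7 m[A→φ2] = [74800, 132300, 67840]
r7 m[A→φ6] = [1122000, 1102500, 551200]
r7 m[J→φ1] = [32, 20, 16]
r7 m[J→φ4] = [996600, 1189300, 752850]
r7 m[J→φ5] = [1993200, 1486625, 3011400]
r7 m[P→φ1] = [1, 1, 1]
r7 m[C→φ2] = [3, 6, 4]
r7 m[C→φ3] = [689140, 1809580, 1754300]
fixed point reached at round 7
b[J] = ⊗ incoming = [7972800, 5946500, 6022800]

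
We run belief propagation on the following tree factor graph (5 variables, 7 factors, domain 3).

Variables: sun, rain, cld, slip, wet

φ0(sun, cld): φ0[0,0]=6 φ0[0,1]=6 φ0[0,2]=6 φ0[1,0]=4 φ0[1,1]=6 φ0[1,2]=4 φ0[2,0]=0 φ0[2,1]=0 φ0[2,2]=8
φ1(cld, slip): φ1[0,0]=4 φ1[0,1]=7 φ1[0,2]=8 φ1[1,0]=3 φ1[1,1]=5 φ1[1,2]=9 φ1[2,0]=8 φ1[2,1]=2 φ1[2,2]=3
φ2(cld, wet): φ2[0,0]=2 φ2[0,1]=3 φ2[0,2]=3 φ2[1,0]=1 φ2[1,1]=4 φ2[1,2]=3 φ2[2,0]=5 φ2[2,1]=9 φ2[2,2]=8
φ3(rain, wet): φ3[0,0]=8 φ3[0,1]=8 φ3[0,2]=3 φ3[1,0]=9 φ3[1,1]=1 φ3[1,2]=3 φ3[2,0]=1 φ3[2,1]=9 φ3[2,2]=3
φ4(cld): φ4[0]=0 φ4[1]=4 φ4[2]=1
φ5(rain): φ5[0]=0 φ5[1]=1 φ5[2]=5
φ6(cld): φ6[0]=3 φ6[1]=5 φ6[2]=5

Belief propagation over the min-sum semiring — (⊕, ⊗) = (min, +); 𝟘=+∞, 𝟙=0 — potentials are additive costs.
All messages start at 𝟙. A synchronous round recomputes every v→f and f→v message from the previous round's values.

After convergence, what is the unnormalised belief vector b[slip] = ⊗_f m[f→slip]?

b[slip] = [12, 15, 16]

init: all messages = 𝟙 over 3 values
r1 m[φ0→sun] = [6, 4, 0]
r1 m[φ0→cld] = [0, 0, 4]
r1 m[φ1→cld] = [4, 3, 2]
r1 m[φ1→slip] = [3, 2, 3]
r1 m[φ2→cld] = [2, 1, 5]
r1 m[φ2→wet] = [1, 3, 3]
r1 m[φ3→rain] = [3, 1, 1]
r1 m[φ3→wet] = [1, 1, 3]
r1 m[φ4→cld] = [0, 4, 1]
r1 m[φ5→rain] = [0, 1, 5]
r1 m[φ6→cld] = [3, 5, 5]
r1 m[sun→φ0] = [0, 0, 0]
r1 m[rain→φ3] = [0, 0, 0]
r1 m[rain→φ5] = [0, 0, 0]
r1 m[cld→φ0] = [0, 0, 0]
r1 m[cld→φ1] = [0, 0, 0]
r1 m[cld→φ2] = [0, 0, 0]
r1 m[cld→φ4] = [0, 0, 0]
r1 m[cld→φ6] = [0, 0, 0]
r1 m[slip→φ1] = [0, 0, 0]
r1 m[wet→φ2] = [0, 0, 0]
r1 m[wet→φ3] = [0, 0, 0]
r2 m[φ0→sun] = [6, 4, 0]
r2 m[φ0→cld] = [0, 0, 4]
r2 m[φ1→cld] = [4, 3, 2]
r2 m[φ1→slip] = [3, 2, 3]
r2 m[φ2→cld] = [2, 1, 5]
r2 m[φ2→wet] = [1, 3, 3]
r2 m[φ3→rain] = [3, 1, 1]
r2 m[φ3→wet] = [1, 1, 3]
r2 m[φ4→cld] = [0, 4, 1]
r2 m[φ5→rain] = [0, 1, 5]
r2 m[φ6→cld] = [3, 5, 5]
r2 m[sun→φ0] = [0, 0, 0]
r2 m[rain→φ3] = [0, 1, 5]
r2 m[rain→φ5] = [3, 1, 1]
r2 m[cld→φ0] = [9, 13, 13]
r2 m[cld→φ1] = [5, 10, 15]
r2 m[cld→φ2] = [7, 12, 12]
r2 m[cld→φ4] = [9, 9, 16]
r2 m[cld→φ6] = [6, 8, 12]
r2 m[slip→φ1] = [0, 0, 0]
r2 m[wet→φ2] = [1, 1, 3]
r2 m[wet→φ3] = [1, 3, 3]
r3 m[φ0→sun] = [15, 13, 9]
r3 m[φ0→cld] = [0, 0, 4]
r3 m[φ1→cld] = [4, 3, 2]
r3 m[φ1→slip] = [9, 12, 13]
r3 m[φ2→cld] = [3, 2, 6]
r3 m[φ2→wet] = [9, 10, 10]
r3 m[φ3→rain] = [6, 4, 2]
r3 m[φ3→wet] = [6, 2, 3]
r3 m[φ4→cld] = [0, 4, 1]
r3 m[φ5→rain] = [0, 1, 5]
r3 m[φ6→cld] = [3, 5, 5]
r3 m[sun→φ0] = [0, 0, 0]
r3 m[rain→φ3] = [0, 1, 5]
r3 m[rain→φ5] = [3, 1, 1]
r3 m[cld→φ0] = [9, 13, 13]
r3 m[cld→φ1] = [5, 10, 15]
r3 m[cld→φ2] = [7, 12, 12]
r3 m[cld→φ4] = [9, 9, 16]
r3 m[cld→φ6] = [6, 8, 12]
r3 m[slip→φ1] = [0, 0, 0]
r3 m[wet→φ2] = [1, 1, 3]
r3 m[wet→φ3] = [1, 3, 3]
r4 m[φ0→sun] = [15, 13, 9]
r4 m[φ0→cld] = [0, 0, 4]
r4 m[φ1→cld] = [4, 3, 2]
r4 m[φ1→slip] = [9, 12, 13]
r4 m[φ2→cld] = [3, 2, 6]
r4 m[φ2→wet] = [9, 10, 10]
r4 m[φ3→rain] = [6, 4, 2]
r4 m[φ3→wet] = [6, 2, 3]
r4 m[φ4→cld] = [0, 4, 1]
r4 m[φ5→rain] = [0, 1, 5]
r4 m[φ6→cld] = [3, 5, 5]
r4 m[sun→φ0] = [0, 0, 0]
r4 m[rain→φ3] = [0, 1, 5]
r4 m[rain→φ5] = [6, 4, 2]
r4 m[cld→φ0] = [10, 14, 14]
r4 m[cld→φ1] = [6, 11, 16]
r4 m[cld→φ2] = [7, 12, 12]
r4 m[cld→φ4] = [10, 10, 17]
r4 m[cld→φ6] = [7, 9, 13]
r4 m[slip→φ1] = [0, 0, 0]
r4 m[wet→φ2] = [6, 2, 3]
r4 m[wet→φ3] = [9, 10, 10]
r5 m[φ0→sun] = [16, 14, 10]
r5 m[φ0→cld] = [0, 0, 4]
r5 m[φ1→cld] = [4, 3, 2]
r5 m[φ1→slip] = [10, 13, 14]
r5 m[φ2→cld] = [5, 6, 11]
r5 m[φ2→wet] = [9, 10, 10]
r5 m[φ3→rain] = [13, 11, 10]
r5 m[φ3→wet] = [6, 2, 3]
r5 m[φ4→cld] = [0, 4, 1]
r5 m[φ5→rain] = [0, 1, 5]
r5 m[φ6→cld] = [3, 5, 5]
r5 m[sun→φ0] = [0, 0, 0]
r5 m[rain→φ3] = [0, 1, 5]
r5 m[rain→φ5] = [6, 4, 2]
r5 m[cld→φ0] = [10, 14, 14]
r5 m[cld→φ1] = [6, 11, 16]
r5 m[cld→φ2] = [7, 12, 12]
r5 m[cld→φ4] = [10, 10, 17]
r5 m[cld→φ6] = [7, 9, 13]
r5 m[slip→φ1] = [0, 0, 0]
r5 m[wet→φ2] = [6, 2, 3]
r5 m[wet→φ3] = [9, 10, 10]
r6 m[φ0→sun] = [16, 14, 10]
r6 m[φ0→cld] = [0, 0, 4]
r6 m[φ1→cld] = [4, 3, 2]
r6 m[φ1→slip] = [10, 13, 14]
r6 m[φ2→cld] = [5, 6, 11]
r6 m[φ2→wet] = [9, 10, 10]
r6 m[φ3→rain] = [13, 11, 10]
r6 m[φ3→wet] = [6, 2, 3]
r6 m[φ4→cld] = [0, 4, 1]
r6 m[φ5→rain] = [0, 1, 5]
r6 m[φ6→cld] = [3, 5, 5]
r6 m[sun→φ0] = [0, 0, 0]
r6 m[rain→φ3] = [0, 1, 5]
r6 m[rain→φ5] = [13, 11, 10]
r6 m[cld→φ0] = [12, 18, 19]
r6 m[cld→φ1] = [8, 15, 21]
r6 m[cld→φ2] = [7, 12, 12]
r6 m[cld→φ4] = [12, 14, 22]
r6 m[cld→φ6] = [9, 13, 18]
r6 m[slip→φ1] = [0, 0, 0]
r6 m[wet→φ2] = [6, 2, 3]
r6 m[wet→φ3] = [9, 10, 10]
r7 m[φ0→sun] = [18, 16, 12]
r7 m[φ0→cld] = [0, 0, 4]
r7 m[φ1→cld] = [4, 3, 2]
r7 m[φ1→slip] = [12, 15, 16]
r7 m[φ2→cld] = [5, 6, 11]
r7 m[φ2→wet] = [9, 10, 10]
r7 m[φ3→rain] = [13, 11, 10]
r7 m[φ3→wet] = [6, 2, 3]
r7 m[φ4→cld] = [0, 4, 1]
r7 m[φ5→rain] = [0, 1, 5]
r7 m[φ6→cld] = [3, 5, 5]
r7 m[sun→φ0] = [0, 0, 0]
r7 m[rain→φ3] = [0, 1, 5]
r7 m[rain→φ5] = [13, 11, 10]
r7 m[cld→φ0] = [12, 18, 19]
r7 m[cld→φ1] = [8, 15, 21]
r7 m[cld→φ2] = [7, 12, 12]
r7 m[cld→φ4] = [12, 14, 22]
r7 m[cld→φ6] = [9, 13, 18]
r7 m[slip→φ1] = [0, 0, 0]
r7 m[wet→φ2] = [6, 2, 3]
r7 m[wet→φ3] = [9, 10, 10]
r8 m[φ0→sun] = [18, 16, 12]
r8 m[φ0→cld] = [0, 0, 4]
r8 m[φ1→cld] = [4, 3, 2]
r8 m[φ1→slip] = [12, 15, 16]
r8 m[φ2→cld] = [5, 6, 11]
r8 m[φ2→wet] = [9, 10, 10]
r8 m[φ3→rain] = [13, 11, 10]
r8 m[φ3→wet] = [6, 2, 3]
r8 m[φ4→cld] = [0, 4, 1]
r8 m[φ5→rain] = [0, 1, 5]
r8 m[φ6→cld] = [3, 5, 5]
r8 m[sun→φ0] = [0, 0, 0]
r8 m[rain→φ3] = [0, 1, 5]
r8 m[rain→φ5] = [13, 11, 10]
r8 m[cld→φ0] = [12, 18, 19]
r8 m[cld→φ1] = [8, 15, 21]
r8 m[cld→φ2] = [7, 12, 12]
r8 m[cld→φ4] = [12, 14, 22]
r8 m[cld→φ6] = [9, 13, 18]
r8 m[slip→φ1] = [0, 0, 0]
r8 m[wet→φ2] = [6, 2, 3]
r8 m[wet→φ3] = [9, 10, 10]
fixed point reached at round 8
b[slip] = ⊗ incoming = [12, 15, 16]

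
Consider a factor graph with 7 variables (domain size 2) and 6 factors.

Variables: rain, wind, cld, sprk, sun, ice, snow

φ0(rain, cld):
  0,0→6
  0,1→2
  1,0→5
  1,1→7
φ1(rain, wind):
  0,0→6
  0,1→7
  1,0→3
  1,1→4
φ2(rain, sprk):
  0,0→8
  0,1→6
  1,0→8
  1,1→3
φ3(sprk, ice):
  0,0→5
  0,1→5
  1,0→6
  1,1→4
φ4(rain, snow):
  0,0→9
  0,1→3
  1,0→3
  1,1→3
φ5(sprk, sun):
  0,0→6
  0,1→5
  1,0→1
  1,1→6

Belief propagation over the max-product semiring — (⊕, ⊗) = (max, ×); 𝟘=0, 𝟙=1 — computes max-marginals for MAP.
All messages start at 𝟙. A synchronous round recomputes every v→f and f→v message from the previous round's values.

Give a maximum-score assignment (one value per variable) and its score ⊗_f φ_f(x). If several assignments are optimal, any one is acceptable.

init: all messages = 𝟙 over 2 values
r1 m[φ0→rain] = [6, 7]
r1 m[φ0→cld] = [6, 7]
r1 m[φ1→rain] = [7, 4]
r1 m[φ1→wind] = [6, 7]
r1 m[φ2→rain] = [8, 8]
r1 m[φ2→sprk] = [8, 6]
r1 m[φ3→sprk] = [5, 6]
r1 m[φ3→ice] = [6, 5]
r1 m[φ4→rain] = [9, 3]
r1 m[φ4→snow] = [9, 3]
r1 m[φ5→sprk] = [6, 6]
r1 m[φ5→sun] = [6, 6]
r1 m[rain→φ0] = [1, 1]
r1 m[rain→φ1] = [1, 1]
r1 m[rain→φ2] = [1, 1]
r1 m[rain→φ4] = [1, 1]
r1 m[wind→φ1] = [1, 1]
r1 m[cld→φ0] = [1, 1]
r1 m[sprk→φ2] = [1, 1]
r1 m[sprk→φ3] = [1, 1]
r1 m[sprk→φ5] = [1, 1]
r1 m[sun→φ5] = [1, 1]
r1 m[ice→φ3] = [1, 1]
r1 m[snow→φ4] = [1, 1]
r2 m[φ0→rain] = [6, 7]
r2 m[φ0→cld] = [6, 7]
r2 m[φ1→rain] = [7, 4]
r2 m[φ1→wind] = [6, 7]
r2 m[φ2→rain] = [8, 8]
r2 m[φ2→sprk] = [8, 6]
r2 m[φ3→sprk] = [5, 6]
r2 m[φ3→ice] = [6, 5]
r2 m[φ4→rain] = [9, 3]
r2 m[φ4→snow] = [9, 3]
r2 m[φ5→sprk] = [6, 6]
r2 m[φ5→sun] = [6, 6]
r2 m[rain→φ0] = [504, 96]
r2 m[rain→φ1] = [432, 168]
r2 m[rain→φ2] = [378, 84]
r2 m[rain→φ4] = [336, 224]
r2 m[wind→φ1] = [1, 1]
r2 m[cld→φ0] = [1, 1]
r2 m[sprk→φ2] = [30, 36]
r2 m[sprk→φ3] = [48, 36]
r2 m[sprk→φ5] = [40, 36]
r2 m[sun→φ5] = [1, 1]
r2 m[ice→φ3] = [1, 1]
r2 m[snow→φ4] = [1, 1]
r3 m[φ0→rain] = [6, 7]
r3 m[φ0→cld] = [3024, 1008]
r3 m[φ1→rain] = [7, 4]
r3 m[φ1→wind] = [2592, 3024]
r3 m[φ2→rain] = [240, 240]
r3 m[φ2→sprk] = [3024, 2268]
r3 m[φ3→sprk] = [5, 6]
r3 m[φ3→ice] = [240, 240]
r3 m[φ4→rain] = [9, 3]
r3 m[φ4→snow] = [3024, 1008]
r3 m[φ5→sprk] = [6, 6]
r3 m[φ5→sun] = [240, 216]
r3 m[rain→φ0] = [504, 96]
r3 m[rain→φ1] = [432, 168]
r3 m[rain→φ2] = [378, 84]
r3 m[rain→φ4] = [336, 224]
r3 m[wind→φ1] = [1, 1]
r3 m[cld→φ0] = [1, 1]
r3 m[sprk→φ2] = [30, 36]
r3 m[sprk→φ3] = [48, 36]
r3 m[sprk→φ5] = [40, 36]
r3 m[sun→φ5] = [1, 1]
r3 m[ice→φ3] = [1, 1]
r3 m[snow→φ4] = [1, 1]
r4 m[φ0→rain] = [6, 7]
r4 m[φ0→cld] = [3024, 1008]
r4 m[φ1→rain] = [7, 4]
r4 m[φ1→wind] = [2592, 3024]
r4 m[φ2→rain] = [240, 240]
r4 m[φ2→sprk] = [3024, 2268]
r4 m[φ3→sprk] = [5, 6]
r4 m[φ3→ice] = [240, 240]
r4 m[φ4→rain] = [9, 3]
r4 m[φ4→snow] = [3024, 1008]
r4 m[φ5→sprk] = [6, 6]
r4 m[φ5→sun] = [240, 216]
r4 m[rain→φ0] = [15120, 2880]
r4 m[rain→φ1] = [12960, 5040]
r4 m[rain→φ2] = [378, 84]
r4 m[rain→φ4] = [10080, 6720]
r4 m[wind→φ1] = [1, 1]
r4 m[cld→φ0] = [1, 1]
r4 m[sprk→φ2] = [30, 36]
r4 m[sprk→φ3] = [18144, 13608]
r4 m[sprk→φ5] = [15120, 13608]
r4 m[sun→φ5] = [1, 1]
r4 m[ice→φ3] = [1, 1]
r4 m[snow→φ4] = [1, 1]
r5 m[φ0→rain] = [6, 7]
r5 m[φ0→cld] = [90720, 30240]
r5 m[φ1→rain] = [7, 4]
r5 m[φ1→wind] = [77760, 90720]
r5 m[φ2→rain] = [240, 240]
r5 m[φ2→sprk] = [3024, 2268]
r5 m[φ3→sprk] = [5, 6]
r5 m[φ3→ice] = [90720, 90720]
r5 m[φ4→rain] = [9, 3]
r5 m[φ4→snow] = [90720, 30240]
r5 m[φ5→sprk] = [6, 6]
r5 m[φ5→sun] = [90720, 81648]
r5 m[rain→φ0] = [15120, 2880]
r5 m[rain→φ1] = [12960, 5040]
r5 m[rain→φ2] = [378, 84]
r5 m[rain→φ4] = [10080, 6720]
r5 m[wind→φ1] = [1, 1]
r5 m[cld→φ0] = [1, 1]
r5 m[sprk→φ2] = [30, 36]
r5 m[sprk→φ3] = [18144, 13608]
r5 m[sprk→φ5] = [15120, 13608]
r5 m[sun→φ5] = [1, 1]
r5 m[ice→φ3] = [1, 1]
r5 m[snow→φ4] = [1, 1]
r6 m[φ0→rain] = [6, 7]
r6 m[φ0→cld] = [90720, 30240]
r6 m[φ1→rain] = [7, 4]
r6 m[φ1→wind] = [77760, 90720]
r6 m[φ2→rain] = [240, 240]
r6 m[φ2→sprk] = [3024, 2268]
r6 m[φ3→sprk] = [5, 6]
r6 m[φ3→ice] = [90720, 90720]
r6 m[φ4→rain] = [9, 3]
r6 m[φ4→snow] = [90720, 30240]
r6 m[φ5→sprk] = [6, 6]
r6 m[φ5→sun] = [90720, 81648]
r6 m[rain→φ0] = [15120, 2880]
r6 m[rain→φ1] = [12960, 5040]
r6 m[rain→φ2] = [378, 84]
r6 m[rain→φ4] = [10080, 6720]
r6 m[wind→φ1] = [1, 1]
r6 m[cld→φ0] = [1, 1]
r6 m[sprk→φ2] = [30, 36]
r6 m[sprk→φ3] = [18144, 13608]
r6 m[sprk→φ5] = [15120, 13608]
r6 m[sun→φ5] = [1, 1]
r6 m[ice→φ3] = [1, 1]
r6 m[snow→φ4] = [1, 1]
fixed point reached at round 6
traceback from rain: (rain=0, wind=1, cld=0, sprk=0, sun=0, ice=0, snow=0), score=90720

assignment: (rain=0, wind=1, cld=0, sprk=0, sun=0, ice=0, snow=0); score = 90720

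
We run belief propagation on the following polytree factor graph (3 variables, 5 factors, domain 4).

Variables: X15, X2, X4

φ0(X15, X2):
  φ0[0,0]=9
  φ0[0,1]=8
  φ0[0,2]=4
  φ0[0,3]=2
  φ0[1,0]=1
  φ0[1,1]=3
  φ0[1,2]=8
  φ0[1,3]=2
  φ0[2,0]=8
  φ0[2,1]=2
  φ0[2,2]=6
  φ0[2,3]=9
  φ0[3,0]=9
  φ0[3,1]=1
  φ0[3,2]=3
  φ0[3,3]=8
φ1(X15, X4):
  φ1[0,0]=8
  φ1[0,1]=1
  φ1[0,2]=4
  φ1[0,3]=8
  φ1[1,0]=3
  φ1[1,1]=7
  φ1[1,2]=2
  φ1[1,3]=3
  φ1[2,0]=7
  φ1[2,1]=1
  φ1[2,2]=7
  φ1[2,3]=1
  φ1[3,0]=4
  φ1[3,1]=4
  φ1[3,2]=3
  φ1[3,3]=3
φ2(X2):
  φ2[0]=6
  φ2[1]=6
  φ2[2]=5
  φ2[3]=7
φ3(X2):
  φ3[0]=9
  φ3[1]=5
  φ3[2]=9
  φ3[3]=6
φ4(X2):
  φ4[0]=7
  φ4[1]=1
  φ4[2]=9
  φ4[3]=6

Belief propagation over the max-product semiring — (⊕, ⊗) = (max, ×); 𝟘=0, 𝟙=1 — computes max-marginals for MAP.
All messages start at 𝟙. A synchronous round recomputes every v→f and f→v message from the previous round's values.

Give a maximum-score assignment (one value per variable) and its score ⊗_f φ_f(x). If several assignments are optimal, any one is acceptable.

assignment: (X15=0, X2=0, X4=0); score = 27216

init: all messages = 𝟙 over 4 values
r1 m[φ0→X15] = [9, 8, 9, 9]
r1 m[φ0→X2] = [9, 8, 8, 9]
r1 m[φ1→X15] = [8, 7, 7, 4]
r1 m[φ1→X4] = [8, 7, 7, 8]
r1 m[φ2→X2] = [6, 6, 5, 7]
r1 m[φ3→X2] = [9, 5, 9, 6]
r1 m[φ4→X2] = [7, 1, 9, 6]
r1 m[X15→φ0] = [1, 1, 1, 1]
r1 m[X15→φ1] = [1, 1, 1, 1]
r1 m[X2→φ0] = [1, 1, 1, 1]
r1 m[X2→φ2] = [1, 1, 1, 1]
r1 m[X2→φ3] = [1, 1, 1, 1]
r1 m[X2→φ4] = [1, 1, 1, 1]
r1 m[X4→φ1] = [1, 1, 1, 1]
r2 m[φ0→X15] = [9, 8, 9, 9]
r2 m[φ0→X2] = [9, 8, 8, 9]
r2 m[φ1→X15] = [8, 7, 7, 4]
r2 m[φ1→X4] = [8, 7, 7, 8]
r2 m[φ2→X2] = [6, 6, 5, 7]
r2 m[φ3→X2] = [9, 5, 9, 6]
r2 m[φ4→X2] = [7, 1, 9, 6]
r2 m[X15→φ0] = [8, 7, 7, 4]
r2 m[X15→φ1] = [9, 8, 9, 9]
r2 m[X2→φ0] = [378, 30, 405, 252]
r2 m[X2→φ2] = [567, 40, 648, 324]
r2 m[X2→φ3] = [378, 48, 360, 378]
r2 m[X2→φ4] = [486, 240, 360, 378]
r2 m[X4→φ1] = [1, 1, 1, 1]
r3 m[φ0→X15] = [3402, 3240, 3024, 3402]
r3 m[φ0→X2] = [72, 64, 56, 63]
r3 m[φ1→X15] = [8, 7, 7, 4]
r3 m[φ1→X4] = [72, 56, 63, 72]
r3 m[φ2→X2] = [6, 6, 5, 7]
r3 m[φ3→X2] = [9, 5, 9, 6]
r3 m[φ4→X2] = [7, 1, 9, 6]
r3 m[X15→φ0] = [8, 7, 7, 4]
r3 m[X15→φ1] = [9, 8, 9, 9]
r3 m[X2→φ0] = [378, 30, 405, 252]
r3 m[X2→φ2] = [567, 40, 648, 324]
r3 m[X2→φ3] = [378, 48, 360, 378]
r3 m[X2→φ4] = [486, 240, 360, 378]
r3 m[X4→φ1] = [1, 1, 1, 1]
r4 m[φ0→X15] = [3402, 3240, 3024, 3402]
r4 m[φ0→X2] = [72, 64, 56, 63]
r4 m[φ1→X15] = [8, 7, 7, 4]
r4 m[φ1→X4] = [72, 56, 63, 72]
r4 m[φ2→X2] = [6, 6, 5, 7]
r4 m[φ3→X2] = [9, 5, 9, 6]
r4 m[φ4→X2] = [7, 1, 9, 6]
r4 m[X15→φ0] = [8, 7, 7, 4]
r4 m[X15→φ1] = [3402, 3240, 3024, 3402]
r4 m[X2→φ0] = [378, 30, 405, 252]
r4 m[X2→φ2] = [4536, 320, 4536, 2268]
r4 m[X2→φ3] = [3024, 384, 2520, 2646]
r4 m[X2→φ4] = [3888, 1920, 2520, 2646]
r4 m[X4→φ1] = [1, 1, 1, 1]
r5 m[φ0→X15] = [3402, 3240, 3024, 3402]
r5 m[φ0→X2] = [72, 64, 56, 63]
r5 m[φ1→X15] = [8, 7, 7, 4]
r5 m[φ1→X4] = [27216, 22680, 21168, 27216]
r5 m[φ2→X2] = [6, 6, 5, 7]
r5 m[φ3→X2] = [9, 5, 9, 6]
r5 m[φ4→X2] = [7, 1, 9, 6]
r5 m[X15→φ0] = [8, 7, 7, 4]
r5 m[X15→φ1] = [3402, 3240, 3024, 3402]
r5 m[X2→φ0] = [378, 30, 405, 252]
r5 m[X2→φ2] = [4536, 320, 4536, 2268]
r5 m[X2→φ3] = [3024, 384, 2520, 2646]
r5 m[X2→φ4] = [3888, 1920, 2520, 2646]
r5 m[X4→φ1] = [1, 1, 1, 1]
r6 m[φ0→X15] = [3402, 3240, 3024, 3402]
r6 m[φ0→X2] = [72, 64, 56, 63]
r6 m[φ1→X15] = [8, 7, 7, 4]
r6 m[φ1→X4] = [27216, 22680, 21168, 27216]
r6 m[φ2→X2] = [6, 6, 5, 7]
r6 m[φ3→X2] = [9, 5, 9, 6]
r6 m[φ4→X2] = [7, 1, 9, 6]
r6 m[X15→φ0] = [8, 7, 7, 4]
r6 m[X15→φ1] = [3402, 3240, 3024, 3402]
r6 m[X2→φ0] = [378, 30, 405, 252]
r6 m[X2→φ2] = [4536, 320, 4536, 2268]
r6 m[X2→φ3] = [3024, 384, 2520, 2646]
r6 m[X2→φ4] = [3888, 1920, 2520, 2646]
r6 m[X4→φ1] = [1, 1, 1, 1]
fixed point reached at round 6
traceback from X15: (X15=0, X2=0, X4=0), score=27216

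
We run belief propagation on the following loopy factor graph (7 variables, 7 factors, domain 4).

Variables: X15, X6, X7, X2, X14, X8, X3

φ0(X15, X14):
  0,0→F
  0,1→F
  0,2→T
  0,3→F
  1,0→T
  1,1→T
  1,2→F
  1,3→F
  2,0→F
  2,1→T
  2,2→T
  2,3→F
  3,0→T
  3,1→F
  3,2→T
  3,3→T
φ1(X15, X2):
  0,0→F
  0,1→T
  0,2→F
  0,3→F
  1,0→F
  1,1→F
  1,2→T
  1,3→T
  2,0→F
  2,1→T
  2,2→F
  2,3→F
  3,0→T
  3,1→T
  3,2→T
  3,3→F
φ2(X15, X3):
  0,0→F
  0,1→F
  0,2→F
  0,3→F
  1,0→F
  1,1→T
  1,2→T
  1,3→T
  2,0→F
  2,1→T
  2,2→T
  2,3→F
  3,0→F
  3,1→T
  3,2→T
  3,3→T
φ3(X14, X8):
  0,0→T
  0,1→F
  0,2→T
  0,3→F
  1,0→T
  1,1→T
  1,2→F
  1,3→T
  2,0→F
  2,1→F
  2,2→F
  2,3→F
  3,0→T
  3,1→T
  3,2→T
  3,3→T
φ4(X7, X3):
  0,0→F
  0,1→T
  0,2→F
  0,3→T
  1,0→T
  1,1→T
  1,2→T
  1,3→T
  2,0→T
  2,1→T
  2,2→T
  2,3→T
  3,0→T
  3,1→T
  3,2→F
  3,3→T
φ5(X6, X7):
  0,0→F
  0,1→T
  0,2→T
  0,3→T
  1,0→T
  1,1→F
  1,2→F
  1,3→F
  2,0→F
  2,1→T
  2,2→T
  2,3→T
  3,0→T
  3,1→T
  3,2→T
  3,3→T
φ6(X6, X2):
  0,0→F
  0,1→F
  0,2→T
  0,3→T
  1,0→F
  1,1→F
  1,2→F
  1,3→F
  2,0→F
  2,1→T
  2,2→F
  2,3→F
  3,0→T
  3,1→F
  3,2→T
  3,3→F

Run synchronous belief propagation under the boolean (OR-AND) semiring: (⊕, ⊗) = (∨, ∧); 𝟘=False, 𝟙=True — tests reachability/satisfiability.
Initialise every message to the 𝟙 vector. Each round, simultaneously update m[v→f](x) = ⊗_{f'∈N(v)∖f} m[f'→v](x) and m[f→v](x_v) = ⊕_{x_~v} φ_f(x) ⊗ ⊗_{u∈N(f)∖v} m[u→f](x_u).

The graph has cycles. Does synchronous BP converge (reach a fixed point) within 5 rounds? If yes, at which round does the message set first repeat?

CONVERGED at round 5

init: all messages = 𝟙 over 4 values
r1 m[φ0→X15] = [T, T, T, T]
r1 m[φ0→X14] = [T, T, T, T]
r1 m[φ1→X15] = [T, T, T, T]
r1 m[φ1→X2] = [T, T, T, T]
r1 m[φ2→X15] = [F, T, T, T]
r1 m[φ2→X3] = [F, T, T, T]
r1 m[φ3→X14] = [T, T, F, T]
r1 m[φ3→X8] = [T, T, T, T]
r1 m[φ4→X7] = [T, T, T, T]
r1 m[φ4→X3] = [T, T, T, T]
r1 m[φ5→X6] = [T, T, T, T]
r1 m[φ5→X7] = [T, T, T, T]
r1 m[φ6→X6] = [T, F, T, T]
r1 m[φ6→X2] = [T, T, T, T]
r1 m[X15→φ0] = [T, T, T, T]
r1 m[X15→φ1] = [T, T, T, T]
r1 m[X15→φ2] = [T, T, T, T]
r1 m[X6→φ5] = [T, T, T, T]
r1 m[X6→φ6] = [T, T, T, T]
r1 m[X7→φ4] = [T, T, T, T]
r1 m[X7→φ5] = [T, T, T, T]
r1 m[X2→φ1] = [T, T, T, T]
r1 m[X2→φ6] = [T, T, T, T]
r1 m[X14→φ0] = [T, T, T, T]
r1 m[X14→φ3] = [T, T, T, T]
r1 m[X8→φ3] = [T, T, T, T]
r1 m[X3→φ2] = [T, T, T, T]
r1 m[X3→φ4] = [T, T, T, T]
r2 m[φ0→X15] = [T, T, T, T]
r2 m[φ0→X14] = [T, T, T, T]
r2 m[φ1→X15] = [T, T, T, T]
r2 m[φ1→X2] = [T, T, T, T]
r2 m[φ2→X15] = [F, T, T, T]
r2 m[φ2→X3] = [F, T, T, T]
r2 m[φ3→X14] = [T, T, F, T]
r2 m[φ3→X8] = [T, T, T, T]
r2 m[φ4→X7] = [T, T, T, T]
r2 m[φ4→X3] = [T, T, T, T]
r2 m[φ5→X6] = [T, T, T, T]
r2 m[φ5→X7] = [T, T, T, T]
r2 m[φ6→X6] = [T, F, T, T]
r2 m[φ6→X2] = [T, T, T, T]
r2 m[X15→φ0] = [F, T, T, T]
r2 m[X15→φ1] = [F, T, T, T]
r2 m[X15→φ2] = [T, T, T, T]
r2 m[X6→φ5] = [T, F, T, T]
r2 m[X6→φ6] = [T, T, T, T]
r2 m[X7→φ4] = [T, T, T, T]
r2 m[X7→φ5] = [T, T, T, T]
r2 m[X2→φ1] = [T, T, T, T]
r2 m[X2→φ6] = [T, T, T, T]
r2 m[X14→φ0] = [T, T, F, T]
r2 m[X14→φ3] = [T, T, T, T]
r2 m[X8→φ3] = [T, T, T, T]
r2 m[X3→φ2] = [T, T, T, T]
r2 m[X3→φ4] = [F, T, T, T]
r3 m[φ0→X15] = [F, T, T, T]
r3 m[φ0→X14] = [T, T, T, T]
r3 m[φ1→X15] = [T, T, T, T]
r3 m[φ1→X2] = [T, T, T, T]
r3 m[φ2→X15] = [F, T, T, T]
r3 m[φ2→X3] = [F, T, T, T]
r3 m[φ3→X14] = [T, T, F, T]
r3 m[φ3→X8] = [T, T, T, T]
r3 m[φ4→X7] = [T, T, T, T]
r3 m[φ4→X3] = [T, T, T, T]
r3 m[φ5→X6] = [T, T, T, T]
r3 m[φ5→X7] = [T, T, T, T]
r3 m[φ6→X6] = [T, F, T, T]
r3 m[φ6→X2] = [T, T, T, T]
r3 m[X15→φ0] = [F, T, T, T]
r3 m[X15→φ1] = [F, T, T, T]
r3 m[X15→φ2] = [T, T, T, T]
r3 m[X6→φ5] = [T, F, T, T]
r3 m[X6→φ6] = [T, T, T, T]
r3 m[X7→φ4] = [T, T, T, T]
r3 m[X7→φ5] = [T, T, T, T]
r3 m[X2→φ1] = [T, T, T, T]
r3 m[X2→φ6] = [T, T, T, T]
r3 m[X14→φ0] = [T, T, F, T]
r3 m[X14→φ3] = [T, T, T, T]
r3 m[X8→φ3] = [T, T, T, T]
r3 m[X3→φ2] = [T, T, T, T]
r3 m[X3→φ4] = [F, T, T, T]
r4 m[φ0→X15] = [F, T, T, T]
r4 m[φ0→X14] = [T, T, T, T]
r4 m[φ1→X15] = [T, T, T, T]
r4 m[φ1→X2] = [T, T, T, T]
r4 m[φ2→X15] = [F, T, T, T]
r4 m[φ2→X3] = [F, T, T, T]
r4 m[φ3→X14] = [T, T, F, T]
r4 m[φ3→X8] = [T, T, T, T]
r4 m[φ4→X7] = [T, T, T, T]
r4 m[φ4→X3] = [T, T, T, T]
r4 m[φ5→X6] = [T, T, T, T]
r4 m[φ5→X7] = [T, T, T, T]
r4 m[φ6→X6] = [T, F, T, T]
r4 m[φ6→X2] = [T, T, T, T]
r4 m[X15→φ0] = [F, T, T, T]
r4 m[X15→φ1] = [F, T, T, T]
r4 m[X15→φ2] = [F, T, T, T]
r4 m[X6→φ5] = [T, F, T, T]
r4 m[X6→φ6] = [T, T, T, T]
r4 m[X7→φ4] = [T, T, T, T]
r4 m[X7→φ5] = [T, T, T, T]
r4 m[X2→φ1] = [T, T, T, T]
r4 m[X2→φ6] = [T, T, T, T]
r4 m[X14→φ0] = [T, T, F, T]
r4 m[X14→φ3] = [T, T, T, T]
r4 m[X8→φ3] = [T, T, T, T]
r4 m[X3→φ2] = [T, T, T, T]
r4 m[X3→φ4] = [F, T, T, T]
r5 m[φ0→X15] = [F, T, T, T]
r5 m[φ0→X14] = [T, T, T, T]
r5 m[φ1→X15] = [T, T, T, T]
r5 m[φ1→X2] = [T, T, T, T]
r5 m[φ2→X15] = [F, T, T, T]
r5 m[φ2→X3] = [F, T, T, T]
r5 m[φ3→X14] = [T, T, F, T]
r5 m[φ3→X8] = [T, T, T, T]
r5 m[φ4→X7] = [T, T, T, T]
r5 m[φ4→X3] = [T, T, T, T]
r5 m[φ5→X6] = [T, T, T, T]
r5 m[φ5→X7] = [T, T, T, T]
r5 m[φ6→X6] = [T, F, T, T]
r5 m[φ6→X2] = [T, T, T, T]
r5 m[X15→φ0] = [F, T, T, T]
r5 m[X15→φ1] = [F, T, T, T]
r5 m[X15→φ2] = [F, T, T, T]
r5 m[X6→φ5] = [T, F, T, T]
r5 m[X6→φ6] = [T, T, T, T]
r5 m[X7→φ4] = [T, T, T, T]
r5 m[X7→φ5] = [T, T, T, T]
r5 m[X2→φ1] = [T, T, T, T]
r5 m[X2→φ6] = [T, T, T, T]
r5 m[X14→φ0] = [T, T, F, T]
r5 m[X14→φ3] = [T, T, T, T]
r5 m[X8→φ3] = [T, T, T, T]
r5 m[X3→φ2] = [T, T, T, T]
r5 m[X3→φ4] = [F, T, T, T]
fixed point reached at round 5
messages reach a fixed point at round 5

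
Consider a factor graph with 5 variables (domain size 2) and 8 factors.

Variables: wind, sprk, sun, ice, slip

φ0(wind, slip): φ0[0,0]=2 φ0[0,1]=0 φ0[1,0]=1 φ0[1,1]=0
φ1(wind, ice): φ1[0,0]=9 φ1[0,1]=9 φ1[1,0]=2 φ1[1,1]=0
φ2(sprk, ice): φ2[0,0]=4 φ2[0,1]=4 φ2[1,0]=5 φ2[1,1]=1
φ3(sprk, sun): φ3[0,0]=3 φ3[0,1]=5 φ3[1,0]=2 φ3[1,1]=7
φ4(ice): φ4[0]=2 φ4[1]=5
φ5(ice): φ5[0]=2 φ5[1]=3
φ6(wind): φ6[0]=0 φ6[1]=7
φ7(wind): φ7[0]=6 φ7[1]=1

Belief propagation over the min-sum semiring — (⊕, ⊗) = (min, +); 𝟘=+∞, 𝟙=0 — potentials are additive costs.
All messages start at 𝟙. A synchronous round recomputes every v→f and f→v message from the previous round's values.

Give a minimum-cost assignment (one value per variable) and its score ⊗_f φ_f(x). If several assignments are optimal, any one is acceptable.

assignment: (wind=1, sprk=1, sun=0, ice=1, slip=1); score = 19

init: all messages = 𝟙 over 2 values
r1 m[φ0→wind] = [0, 0]
r1 m[φ0→slip] = [1, 0]
r1 m[φ1→wind] = [9, 0]
r1 m[φ1→ice] = [2, 0]
r1 m[φ2→sprk] = [4, 1]
r1 m[φ2→ice] = [4, 1]
r1 m[φ3→sprk] = [3, 2]
r1 m[φ3→sun] = [2, 5]
r1 m[φ4→ice] = [2, 5]
r1 m[φ5→ice] = [2, 3]
r1 m[φ6→wind] = [0, 7]
r1 m[φ7→wind] = [6, 1]
r1 m[wind→φ0] = [0, 0]
r1 m[wind→φ1] = [0, 0]
r1 m[wind→φ6] = [0, 0]
r1 m[wind→φ7] = [0, 0]
r1 m[sprk→φ2] = [0, 0]
r1 m[sprk→φ3] = [0, 0]
r1 m[sun→φ3] = [0, 0]
r1 m[ice→φ1] = [0, 0]
r1 m[ice→φ2] = [0, 0]
r1 m[ice→φ4] = [0, 0]
r1 m[ice→φ5] = [0, 0]
r1 m[slip→φ0] = [0, 0]
r2 m[φ0→wind] = [0, 0]
r2 m[φ0→slip] = [1, 0]
r2 m[φ1→wind] = [9, 0]
r2 m[φ1→ice] = [2, 0]
r2 m[φ2→sprk] = [4, 1]
r2 m[φ2→ice] = [4, 1]
r2 m[φ3→sprk] = [3, 2]
r2 m[φ3→sun] = [2, 5]
r2 m[φ4→ice] = [2, 5]
r2 m[φ5→ice] = [2, 3]
r2 m[φ6→wind] = [0, 7]
r2 m[φ7→wind] = [6, 1]
r2 m[wind→φ0] = [15, 8]
r2 m[wind→φ1] = [6, 8]
r2 m[wind→φ6] = [15, 1]
r2 m[wind→φ7] = [9, 7]
r2 m[sprk→φ2] = [3, 2]
r2 m[sprk→φ3] = [4, 1]
r2 m[sun→φ3] = [0, 0]
r2 m[ice→φ1] = [8, 9]
r2 m[ice→φ2] = [6, 8]
r2 m[ice→φ4] = [8, 4]
r2 m[ice→φ5] = [8, 6]
r2 m[slip→φ0] = [0, 0]
r3 m[φ0→wind] = [0, 0]
r3 m[φ0→slip] = [9, 8]
r3 m[φ1→wind] = [17, 9]
r3 m[φ1→ice] = [10, 8]
r3 m[φ2→sprk] = [10, 9]
r3 m[φ2→ice] = [7, 3]
r3 m[φ3→sprk] = [3, 2]
r3 m[φ3→sun] = [3, 8]
r3 m[φ4→ice] = [2, 5]
r3 m[φ5→ice] = [2, 3]
r3 m[φ6→wind] = [0, 7]
r3 m[φ7→wind] = [6, 1]
r3 m[wind→φ0] = [15, 8]
r3 m[wind→φ1] = [6, 8]
r3 m[wind→φ6] = [15, 1]
r3 m[wind→φ7] = [9, 7]
r3 m[sprk→φ2] = [3, 2]
r3 m[sprk→φ3] = [4, 1]
r3 m[sun→φ3] = [0, 0]
r3 m[ice→φ1] = [8, 9]
r3 m[ice→φ2] = [6, 8]
r3 m[ice→φ4] = [8, 4]
r3 m[ice→φ5] = [8, 6]
r3 m[slip→φ0] = [0, 0]
r4 m[φ0→wind] = [0, 0]
r4 m[φ0→slip] = [9, 8]
r4 m[φ1→wind] = [17, 9]
r4 m[φ1→ice] = [10, 8]
r4 m[φ2→sprk] = [10, 9]
r4 m[φ2→ice] = [7, 3]
r4 m[φ3→sprk] = [3, 2]
r4 m[φ3→sun] = [3, 8]
r4 m[φ4→ice] = [2, 5]
r4 m[φ5→ice] = [2, 3]
r4 m[φ6→wind] = [0, 7]
r4 m[φ7→wind] = [6, 1]
r4 m[wind→φ0] = [23, 17]
r4 m[wind→φ1] = [6, 8]
r4 m[wind→φ6] = [23, 10]
r4 m[wind→φ7] = [17, 16]
r4 m[sprk→φ2] = [3, 2]
r4 m[sprk→φ3] = [10, 9]
r4 m[sun→φ3] = [0, 0]
r4 m[ice→φ1] = [11, 11]
r4 m[ice→φ2] = [14, 16]
r4 m[ice→φ4] = [19, 14]
r4 m[ice→φ5] = [19, 16]
r4 m[slip→φ0] = [0, 0]
r5 m[φ0→wind] = [0, 0]
r5 m[φ0→slip] = [18, 17]
r5 m[φ1→wind] = [20, 11]
r5 m[φ1→ice] = [10, 8]
r5 m[φ2→sprk] = [18, 17]
r5 m[φ2→ice] = [7, 3]
r5 m[φ3→sprk] = [3, 2]
r5 m[φ3→sun] = [11, 15]
r5 m[φ4→ice] = [2, 5]
r5 m[φ5→ice] = [2, 3]
r5 m[φ6→wind] = [0, 7]
r5 m[φ7→wind] = [6, 1]
r5 m[wind→φ0] = [23, 17]
r5 m[wind→φ1] = [6, 8]
r5 m[wind→φ6] = [23, 10]
r5 m[wind→φ7] = [17, 16]
r5 m[sprk→φ2] = [3, 2]
r5 m[sprk→φ3] = [10, 9]
r5 m[sun→φ3] = [0, 0]
r5 m[ice→φ1] = [11, 11]
r5 m[ice→φ2] = [14, 16]
r5 m[ice→φ4] = [19, 14]
r5 m[ice→φ5] = [19, 16]
r5 m[slip→φ0] = [0, 0]
r6 m[φ0→wind] = [0, 0]
r6 m[φ0→slip] = [18, 17]
r6 m[φ1→wind] = [20, 11]
r6 m[φ1→ice] = [10, 8]
r6 m[φ2→sprk] = [18, 17]
r6 m[φ2→ice] = [7, 3]
r6 m[φ3→sprk] = [3, 2]
r6 m[φ3→sun] = [11, 15]
r6 m[φ4→ice] = [2, 5]
r6 m[φ5→ice] = [2, 3]
r6 m[φ6→wind] = [0, 7]
r6 m[φ7→wind] = [6, 1]
r6 m[wind→φ0] = [26, 19]
r6 m[wind→φ1] = [6, 8]
r6 m[wind→φ6] = [26, 12]
r6 m[wind→φ7] = [20, 18]
r6 m[sprk→φ2] = [3, 2]
r6 m[sprk→φ3] = [18, 17]
r6 m[sun→φ3] = [0, 0]
r6 m[ice→φ1] = [11, 11]
r6 m[ice→φ2] = [14, 16]
r6 m[ice→φ4] = [19, 14]
r6 m[ice→φ5] = [19, 16]
r6 m[slip→φ0] = [0, 0]
r7 m[φ0→wind] = [0, 0]
r7 m[φ0→slip] = [20, 19]
r7 m[φ1→wind] = [20, 11]
r7 m[φ1→ice] = [10, 8]
r7 m[φ2→sprk] = [18, 17]
r7 m[φ2→ice] = [7, 3]
r7 m[φ3→sprk] = [3, 2]
r7 m[φ3→sun] = [19, 23]
r7 m[φ4→ice] = [2, 5]
r7 m[φ5→ice] = [2, 3]
r7 m[φ6→wind] = [0, 7]
r7 m[φ7→wind] = [6, 1]
r7 m[wind→φ0] = [26, 19]
r7 m[wind→φ1] = [6, 8]
r7 m[wind→φ6] = [26, 12]
r7 m[wind→φ7] = [20, 18]
r7 m[sprk→φ2] = [3, 2]
r7 m[sprk→φ3] = [18, 17]
r7 m[sun→φ3] = [0, 0]
r7 m[ice→φ1] = [11, 11]
r7 m[ice→φ2] = [14, 16]
r7 m[ice→φ4] = [19, 14]
r7 m[ice→φ5] = [19, 16]
r7 m[slip→φ0] = [0, 0]
r8 m[φ0→wind] = [0, 0]
r8 m[φ0→slip] = [20, 19]
r8 m[φ1→wind] = [20, 11]
r8 m[φ1→ice] = [10, 8]
r8 m[φ2→sprk] = [18, 17]
r8 m[φ2→ice] = [7, 3]
r8 m[φ3→sprk] = [3, 2]
r8 m[φ3→sun] = [19, 23]
r8 m[φ4→ice] = [2, 5]
r8 m[φ5→ice] = [2, 3]
r8 m[φ6→wind] = [0, 7]
r8 m[φ7→wind] = [6, 1]
r8 m[wind→φ0] = [26, 19]
r8 m[wind→φ1] = [6, 8]
r8 m[wind→φ6] = [26, 12]
r8 m[wind→φ7] = [20, 18]
r8 m[sprk→φ2] = [3, 2]
r8 m[sprk→φ3] = [18, 17]
r8 m[sun→φ3] = [0, 0]
r8 m[ice→φ1] = [11, 11]
r8 m[ice→φ2] = [14, 16]
r8 m[ice→φ4] = [19, 14]
r8 m[ice→φ5] = [19, 16]
r8 m[slip→φ0] = [0, 0]
fixed point reached at round 8
traceback from wind: (wind=1, sprk=1, sun=0, ice=1, slip=1), score=19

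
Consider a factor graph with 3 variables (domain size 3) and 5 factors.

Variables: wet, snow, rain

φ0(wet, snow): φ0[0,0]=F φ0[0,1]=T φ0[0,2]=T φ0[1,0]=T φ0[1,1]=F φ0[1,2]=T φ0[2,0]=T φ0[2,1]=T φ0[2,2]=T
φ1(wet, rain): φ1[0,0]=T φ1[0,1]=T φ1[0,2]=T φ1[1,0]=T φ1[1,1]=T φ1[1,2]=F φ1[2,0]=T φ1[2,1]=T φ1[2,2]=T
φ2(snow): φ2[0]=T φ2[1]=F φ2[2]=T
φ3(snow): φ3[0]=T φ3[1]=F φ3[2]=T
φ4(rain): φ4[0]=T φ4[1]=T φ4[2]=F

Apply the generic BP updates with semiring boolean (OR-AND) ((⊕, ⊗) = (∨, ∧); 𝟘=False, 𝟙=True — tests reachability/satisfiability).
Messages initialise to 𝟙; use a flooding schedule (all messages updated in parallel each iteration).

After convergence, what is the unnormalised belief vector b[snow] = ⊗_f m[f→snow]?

init: all messages = 𝟙 over 3 values
r1 m[φ0→wet] = [T, T, T]
r1 m[φ0→snow] = [T, T, T]
r1 m[φ1→wet] = [T, T, T]
r1 m[φ1→rain] = [T, T, T]
r1 m[φ2→snow] = [T, F, T]
r1 m[φ3→snow] = [T, F, T]
r1 m[φ4→rain] = [T, T, F]
r1 m[wet→φ0] = [T, T, T]
r1 m[wet→φ1] = [T, T, T]
r1 m[snow→φ0] = [T, T, T]
r1 m[snow→φ2] = [T, T, T]
r1 m[snow→φ3] = [T, T, T]
r1 m[rain→φ1] = [T, T, T]
r1 m[rain→φ4] = [T, T, T]
r2 m[φ0→wet] = [T, T, T]
r2 m[φ0→snow] = [T, T, T]
r2 m[φ1→wet] = [T, T, T]
r2 m[φ1→rain] = [T, T, T]
r2 m[φ2→snow] = [T, F, T]
r2 m[φ3→snow] = [T, F, T]
r2 m[φ4→rain] = [T, T, F]
r2 m[wet→φ0] = [T, T, T]
r2 m[wet→φ1] = [T, T, T]
r2 m[snow→φ0] = [T, F, T]
r2 m[snow→φ2] = [T, F, T]
r2 m[snow→φ3] = [T, F, T]
r2 m[rain→φ1] = [T, T, F]
r2 m[rain→φ4] = [T, T, T]
r3 m[φ0→wet] = [T, T, T]
r3 m[φ0→snow] = [T, T, T]
r3 m[φ1→wet] = [T, T, T]
r3 m[φ1→rain] = [T, T, T]
r3 m[φ2→snow] = [T, F, T]
r3 m[φ3→snow] = [T, F, T]
r3 m[φ4→rain] = [T, T, F]
r3 m[wet→φ0] = [T, T, T]
r3 m[wet→φ1] = [T, T, T]
r3 m[snow→φ0] = [T, F, T]
r3 m[snow→φ2] = [T, F, T]
r3 m[snow→φ3] = [T, F, T]
r3 m[rain→φ1] = [T, T, F]
r3 m[rain→φ4] = [T, T, T]
fixed point reached at round 3
b[snow] = ⊗ incoming = [T, F, T]

b[snow] = [T, F, T]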